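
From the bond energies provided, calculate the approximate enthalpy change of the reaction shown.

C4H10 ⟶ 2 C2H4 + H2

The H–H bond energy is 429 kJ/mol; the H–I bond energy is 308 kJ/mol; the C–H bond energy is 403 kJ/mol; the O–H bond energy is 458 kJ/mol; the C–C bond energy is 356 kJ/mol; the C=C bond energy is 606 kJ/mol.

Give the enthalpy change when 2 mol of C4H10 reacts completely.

ΔH = +466 kJ

Bonds broken (reactants):
  C–C: 3 × 356 = 1068
  C–H: 10 × 403 = 4030
  Σ(broken) = 5098 kJ
Bonds formed (products):
  C–H: 8 × 403 = 3224
  C=C: 2 × 606 = 1212
  H–H: 1 × 429 = 429
  Σ(formed) = 4865 kJ
ΔH = Σ(broken) − Σ(formed) = 5098 − 4865 = +233 kJ
For 2× the reaction as written: 2 × (+233) = +466 kJ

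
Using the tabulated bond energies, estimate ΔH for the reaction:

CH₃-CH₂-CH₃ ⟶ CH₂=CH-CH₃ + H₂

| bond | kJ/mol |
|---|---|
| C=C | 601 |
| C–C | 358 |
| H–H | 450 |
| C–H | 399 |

Bonds broken (reactants):
  C–C: 2 × 358 = 716
  C–H: 8 × 399 = 3192
  Σ(broken) = 3908 kJ
Bonds formed (products):
  C–C: 1 × 358 = 358
  C–H: 6 × 399 = 2394
  C=C: 1 × 601 = 601
  H–H: 1 × 450 = 450
  Σ(formed) = 3803 kJ
ΔH = Σ(broken) − Σ(formed) = 3908 − 3803 = +105 kJ

ΔH ≈ +105 kJ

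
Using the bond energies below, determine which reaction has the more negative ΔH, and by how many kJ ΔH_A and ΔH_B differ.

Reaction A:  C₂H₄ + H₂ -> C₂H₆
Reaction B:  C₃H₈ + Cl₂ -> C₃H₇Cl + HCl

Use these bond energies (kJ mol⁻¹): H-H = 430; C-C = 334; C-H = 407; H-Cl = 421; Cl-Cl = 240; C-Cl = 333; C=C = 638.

Reaction B, by 27 kJ

Reaction A:
  Bonds broken (reactants):
    C-H: 4 × 407 = 1628
    C=C: 1 × 638 = 638
    H-H: 1 × 430 = 430
    Σ(broken) = 2696 kJ
  Bonds formed (products):
    C-C: 1 × 334 = 334
    C-H: 6 × 407 = 2442
    Σ(formed) = 2776 kJ
  ΔH_A = 2696 − 2776 = −80 kJ
Reaction B:
  Bonds broken (reactants):
    C-C: 2 × 334 = 668
    C-H: 8 × 407 = 3256
    Cl-Cl: 1 × 240 = 240
    Σ(broken) = 4164 kJ
  Bonds formed (products):
    C-C: 2 × 334 = 668
    C-Cl: 1 × 333 = 333
    C-H: 7 × 407 = 2849
    H-Cl: 1 × 421 = 421
    Σ(formed) = 4271 kJ
  ΔH_B = 4164 − 4271 = −107 kJ
ΔH_A − ΔH_B = +27 kJ, so reaction B has the more negative ΔH; |ΔH_A − ΔH_B| = 27 kJ.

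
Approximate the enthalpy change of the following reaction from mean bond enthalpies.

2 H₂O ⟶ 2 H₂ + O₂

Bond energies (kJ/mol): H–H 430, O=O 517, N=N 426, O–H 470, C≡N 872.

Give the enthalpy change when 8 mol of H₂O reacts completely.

ΔH = +2012 kJ

Bonds broken (reactants):
  O–H: 4 × 470 = 1880
  Σ(broken) = 1880 kJ
Bonds formed (products):
  H–H: 2 × 430 = 860
  O=O: 1 × 517 = 517
  Σ(formed) = 1377 kJ
ΔH = Σ(broken) − Σ(formed) = 1880 − 1377 = +503 kJ
For 4× the reaction as written: 4 × (+503) = +2012 kJ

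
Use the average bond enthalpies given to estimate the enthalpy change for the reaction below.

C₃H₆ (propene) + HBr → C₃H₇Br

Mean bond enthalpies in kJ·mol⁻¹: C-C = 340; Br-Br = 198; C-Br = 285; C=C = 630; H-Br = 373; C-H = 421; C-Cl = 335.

Bonds broken (reactants):
  C-C: 1 × 340 = 340
  C-H: 6 × 421 = 2526
  C=C: 1 × 630 = 630
  H-Br: 1 × 373 = 373
  Σ(broken) = 3869 kJ
Bonds formed (products):
  C-Br: 1 × 285 = 285
  C-C: 2 × 340 = 680
  C-H: 7 × 421 = 2947
  Σ(formed) = 3912 kJ
ΔH = Σ(broken) − Σ(formed) = 3869 − 3912 = −43 kJ

ΔH ≈ −43 kJ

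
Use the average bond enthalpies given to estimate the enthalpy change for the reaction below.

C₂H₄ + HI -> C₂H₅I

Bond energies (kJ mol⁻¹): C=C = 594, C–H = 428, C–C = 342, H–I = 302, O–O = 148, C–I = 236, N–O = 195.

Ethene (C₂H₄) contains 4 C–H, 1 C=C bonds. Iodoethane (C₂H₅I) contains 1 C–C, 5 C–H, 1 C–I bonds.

Bonds broken (reactants):
  C–H: 4 × 428 = 1712
  C=C: 1 × 594 = 594
  H–I: 1 × 302 = 302
  Σ(broken) = 2608 kJ
Bonds formed (products):
  C–C: 1 × 342 = 342
  C–H: 5 × 428 = 2140
  C–I: 1 × 236 = 236
  Σ(formed) = 2718 kJ
ΔH = Σ(broken) − Σ(formed) = 2608 − 2718 = −110 kJ

ΔH ≈ −110 kJ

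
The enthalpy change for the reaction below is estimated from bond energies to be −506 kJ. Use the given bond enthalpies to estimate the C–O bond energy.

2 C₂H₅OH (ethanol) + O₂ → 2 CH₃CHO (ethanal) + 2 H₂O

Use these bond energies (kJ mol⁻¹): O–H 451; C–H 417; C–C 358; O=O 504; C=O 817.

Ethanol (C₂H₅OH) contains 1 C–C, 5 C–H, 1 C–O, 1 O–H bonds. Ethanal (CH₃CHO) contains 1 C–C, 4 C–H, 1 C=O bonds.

Let D be the C–O bond energy.
Σ(broken) = 2×358 + 10×417 + 2×D + 2×451 + 1×504 = 6292 + 2D
Σ(formed) = 2×358 + 8×417 + 2×817 + 4×451 = 7490
ΔH = Σ(broken) − Σ(formed) = (6292 + 2D) − (7490) = −1198 + 2D
Setting this equal to −506 kJ gives 2D = 692, so D = 346 kJ/mol.

D(C–O) ≈ 346 kJ/mol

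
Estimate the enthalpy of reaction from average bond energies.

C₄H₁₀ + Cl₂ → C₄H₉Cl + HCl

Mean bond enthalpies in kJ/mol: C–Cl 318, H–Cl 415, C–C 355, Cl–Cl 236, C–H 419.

ΔH ≈ −78 kJ

Bonds broken (reactants):
  C–C: 3 × 355 = 1065
  C–H: 10 × 419 = 4190
  Cl–Cl: 1 × 236 = 236
  Σ(broken) = 5491 kJ
Bonds formed (products):
  C–C: 3 × 355 = 1065
  C–Cl: 1 × 318 = 318
  C–H: 9 × 419 = 3771
  H–Cl: 1 × 415 = 415
  Σ(formed) = 5569 kJ
ΔH = Σ(broken) − Σ(formed) = 5491 − 5569 = −78 kJ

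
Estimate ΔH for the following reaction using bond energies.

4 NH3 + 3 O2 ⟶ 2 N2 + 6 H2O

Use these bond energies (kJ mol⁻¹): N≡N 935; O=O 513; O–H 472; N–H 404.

ΔH ≈ −1147 kJ

Bonds broken (reactants):
  N–H: 12 × 404 = 4848
  O=O: 3 × 513 = 1539
  Σ(broken) = 6387 kJ
Bonds formed (products):
  N≡N: 2 × 935 = 1870
  O–H: 12 × 472 = 5664
  Σ(formed) = 7534 kJ
ΔH = Σ(broken) − Σ(formed) = 6387 − 7534 = −1147 kJ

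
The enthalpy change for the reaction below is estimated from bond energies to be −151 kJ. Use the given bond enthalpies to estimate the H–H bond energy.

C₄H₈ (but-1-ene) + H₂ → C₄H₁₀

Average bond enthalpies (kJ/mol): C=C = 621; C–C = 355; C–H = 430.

D(H–H) ≈ 443 kJ/mol

Let D be the H–H bond energy.
Σ(broken) = 2×355 + 8×430 + 1×621 + 1×D = 4771 + D
Σ(formed) = 3×355 + 10×430 = 5365
ΔH = Σ(broken) − Σ(formed) = (4771 + D) − (5365) = −594 + D
Setting this equal to −151 kJ gives D = 443 kJ/mol.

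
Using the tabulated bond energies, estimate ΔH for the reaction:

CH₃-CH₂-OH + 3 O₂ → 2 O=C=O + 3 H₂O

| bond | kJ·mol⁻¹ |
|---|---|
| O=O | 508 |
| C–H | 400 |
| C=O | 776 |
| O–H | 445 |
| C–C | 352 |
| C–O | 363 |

ΔH ≈ −1090 kJ

Bonds broken (reactants):
  C–C: 1 × 352 = 352
  C–H: 5 × 400 = 2000
  C–O: 1 × 363 = 363
  O–H: 1 × 445 = 445
  O=O: 3 × 508 = 1524
  Σ(broken) = 4684 kJ
Bonds formed (products):
  C=O: 4 × 776 = 3104
  O–H: 6 × 445 = 2670
  Σ(formed) = 5774 kJ
ΔH = Σ(broken) − Σ(formed) = 4684 − 5774 = −1090 kJ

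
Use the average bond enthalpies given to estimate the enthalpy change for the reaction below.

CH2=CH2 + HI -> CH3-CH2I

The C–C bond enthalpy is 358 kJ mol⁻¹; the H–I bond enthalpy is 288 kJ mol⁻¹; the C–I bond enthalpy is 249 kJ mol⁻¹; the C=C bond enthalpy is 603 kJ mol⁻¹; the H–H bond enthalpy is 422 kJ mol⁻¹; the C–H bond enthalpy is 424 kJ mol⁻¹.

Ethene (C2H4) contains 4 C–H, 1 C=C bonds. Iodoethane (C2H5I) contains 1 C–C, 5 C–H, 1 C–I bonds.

ΔH ≈ −140 kJ

Bonds broken (reactants):
  C–H: 4 × 424 = 1696
  C=C: 1 × 603 = 603
  H–I: 1 × 288 = 288
  Σ(broken) = 2587 kJ
Bonds formed (products):
  C–C: 1 × 358 = 358
  C–H: 5 × 424 = 2120
  C–I: 1 × 249 = 249
  Σ(formed) = 2727 kJ
ΔH = Σ(broken) − Σ(formed) = 2587 − 2727 = −140 kJ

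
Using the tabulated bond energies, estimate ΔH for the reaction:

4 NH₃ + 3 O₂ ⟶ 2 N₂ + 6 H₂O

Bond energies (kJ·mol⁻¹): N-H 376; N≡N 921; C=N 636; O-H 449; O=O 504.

Bonds broken (reactants):
  N-H: 12 × 376 = 4512
  O=O: 3 × 504 = 1512
  Σ(broken) = 6024 kJ
Bonds formed (products):
  N≡N: 2 × 921 = 1842
  O-H: 12 × 449 = 5388
  Σ(formed) = 7230 kJ
ΔH = Σ(broken) − Σ(formed) = 6024 − 7230 = −1206 kJ

ΔH ≈ −1206 kJ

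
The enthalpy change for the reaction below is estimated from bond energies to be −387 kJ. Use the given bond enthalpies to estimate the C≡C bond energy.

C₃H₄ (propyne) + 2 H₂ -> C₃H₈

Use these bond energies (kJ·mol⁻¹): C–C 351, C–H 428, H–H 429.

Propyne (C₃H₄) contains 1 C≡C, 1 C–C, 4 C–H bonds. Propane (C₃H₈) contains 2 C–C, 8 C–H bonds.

D(C≡C) ≈ 818 kJ/mol

Let D be the C≡C bond energy.
Σ(broken) = 1×D + 1×351 + 4×428 + 2×429 = 2921 + D
Σ(formed) = 2×351 + 8×428 = 4126
ΔH = Σ(broken) − Σ(formed) = (2921 + D) − (4126) = −1205 + D
Setting this equal to −387 kJ gives D = 818 kJ/mol.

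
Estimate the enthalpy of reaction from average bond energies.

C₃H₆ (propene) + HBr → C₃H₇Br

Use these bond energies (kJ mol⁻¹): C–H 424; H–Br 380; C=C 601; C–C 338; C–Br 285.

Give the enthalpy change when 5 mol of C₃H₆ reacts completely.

ΔH = −330 kJ

Bonds broken (reactants):
  C–C: 1 × 338 = 338
  C–H: 6 × 424 = 2544
  C=C: 1 × 601 = 601
  H–Br: 1 × 380 = 380
  Σ(broken) = 3863 kJ
Bonds formed (products):
  C–Br: 1 × 285 = 285
  C–C: 2 × 338 = 676
  C–H: 7 × 424 = 2968
  Σ(formed) = 3929 kJ
ΔH = Σ(broken) − Σ(formed) = 3863 − 3929 = −66 kJ
For 5× the reaction as written: 5 × (−66) = −330 kJ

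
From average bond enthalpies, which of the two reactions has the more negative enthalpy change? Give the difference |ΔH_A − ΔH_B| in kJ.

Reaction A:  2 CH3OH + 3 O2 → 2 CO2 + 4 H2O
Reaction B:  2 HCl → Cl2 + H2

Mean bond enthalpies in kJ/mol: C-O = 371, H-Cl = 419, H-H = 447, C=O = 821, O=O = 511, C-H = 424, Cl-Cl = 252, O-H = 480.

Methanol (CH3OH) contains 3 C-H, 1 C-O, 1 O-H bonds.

Reaction A:
  Bonds broken (reactants):
    C-H: 6 × 424 = 2544
    C-O: 2 × 371 = 742
    O-H: 2 × 480 = 960
    O=O: 3 × 511 = 1533
    Σ(broken) = 5779 kJ
  Bonds formed (products):
    C=O: 4 × 821 = 3284
    O-H: 8 × 480 = 3840
    Σ(formed) = 7124 kJ
  ΔH_A = 5779 − 7124 = −1345 kJ
Reaction B:
  Bonds broken (reactants):
    H-Cl: 2 × 419 = 838
    Σ(broken) = 838 kJ
  Bonds formed (products):
    Cl-Cl: 1 × 252 = 252
    H-H: 1 × 447 = 447
    Σ(formed) = 699 kJ
  ΔH_B = 838 − 699 = +139 kJ
ΔH_A − ΔH_B = −1484 kJ, so reaction A has the more negative ΔH; |ΔH_A − ΔH_B| = 1484 kJ.

Reaction A, by 1484 kJ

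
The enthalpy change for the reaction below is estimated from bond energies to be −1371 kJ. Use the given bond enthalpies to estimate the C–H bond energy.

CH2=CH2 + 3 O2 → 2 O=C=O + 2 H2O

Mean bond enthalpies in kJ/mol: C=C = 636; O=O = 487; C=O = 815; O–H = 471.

D(C–H) ≈ 419 kJ/mol

Let D be the C–H bond energy.
Σ(broken) = 4×D + 1×636 + 3×487 = 2097 + 4D
Σ(formed) = 4×815 + 4×471 = 5144
ΔH = Σ(broken) − Σ(formed) = (2097 + 4D) − (5144) = −3047 + 4D
Setting this equal to −1371 kJ gives 4D = 1676, so D = 419 kJ/mol.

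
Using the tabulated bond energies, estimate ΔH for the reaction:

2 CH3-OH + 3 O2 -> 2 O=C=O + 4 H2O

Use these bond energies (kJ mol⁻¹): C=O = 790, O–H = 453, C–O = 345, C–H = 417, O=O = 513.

Bonds broken (reactants):
  C–H: 6 × 417 = 2502
  C–O: 2 × 345 = 690
  O–H: 2 × 453 = 906
  O=O: 3 × 513 = 1539
  Σ(broken) = 5637 kJ
Bonds formed (products):
  C=O: 4 × 790 = 3160
  O–H: 8 × 453 = 3624
  Σ(formed) = 6784 kJ
ΔH = Σ(broken) − Σ(formed) = 5637 − 6784 = −1147 kJ

ΔH ≈ −1147 kJ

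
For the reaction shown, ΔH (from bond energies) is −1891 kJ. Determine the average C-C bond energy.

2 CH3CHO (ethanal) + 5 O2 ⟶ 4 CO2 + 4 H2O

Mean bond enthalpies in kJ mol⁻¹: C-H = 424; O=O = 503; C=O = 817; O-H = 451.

Let D be the C-C bond energy.
Σ(broken) = 2×D + 8×424 + 2×817 + 5×503 = 7541 + 2D
Σ(formed) = 8×817 + 8×451 = 10144
ΔH = Σ(broken) − Σ(formed) = (7541 + 2D) − (10144) = −2603 + 2D
Setting this equal to −1891 kJ gives 2D = 712, so D = 356 kJ/mol.

D(C-C) ≈ 356 kJ/mol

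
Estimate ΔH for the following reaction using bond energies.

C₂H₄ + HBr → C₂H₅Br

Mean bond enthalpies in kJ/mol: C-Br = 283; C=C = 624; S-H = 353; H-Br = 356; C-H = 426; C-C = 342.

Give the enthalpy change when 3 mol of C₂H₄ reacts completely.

ΔH = −213 kJ

Bonds broken (reactants):
  C-H: 4 × 426 = 1704
  C=C: 1 × 624 = 624
  H-Br: 1 × 356 = 356
  Σ(broken) = 2684 kJ
Bonds formed (products):
  C-Br: 1 × 283 = 283
  C-C: 1 × 342 = 342
  C-H: 5 × 426 = 2130
  Σ(formed) = 2755 kJ
ΔH = Σ(broken) − Σ(formed) = 2684 − 2755 = −71 kJ
For 3× the reaction as written: 3 × (−71) = −213 kJ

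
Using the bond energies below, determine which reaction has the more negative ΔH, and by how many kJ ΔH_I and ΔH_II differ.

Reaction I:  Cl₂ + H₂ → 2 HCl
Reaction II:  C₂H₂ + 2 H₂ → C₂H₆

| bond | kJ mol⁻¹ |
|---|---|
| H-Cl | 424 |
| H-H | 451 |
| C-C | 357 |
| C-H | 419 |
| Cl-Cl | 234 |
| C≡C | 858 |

Reaction II, by 110 kJ

Reaction I:
  Bonds broken (reactants):
    Cl-Cl: 1 × 234 = 234
    H-H: 1 × 451 = 451
    Σ(broken) = 685 kJ
  Bonds formed (products):
    H-Cl: 2 × 424 = 848
    Σ(formed) = 848 kJ
  ΔH_I = 685 − 848 = −163 kJ
Reaction II:
  Bonds broken (reactants):
    C≡C: 1 × 858 = 858
    C-H: 2 × 419 = 838
    H-H: 2 × 451 = 902
    Σ(broken) = 2598 kJ
  Bonds formed (products):
    C-C: 1 × 357 = 357
    C-H: 6 × 419 = 2514
    Σ(formed) = 2871 kJ
  ΔH_II = 2598 − 2871 = −273 kJ
ΔH_I − ΔH_II = +110 kJ, so reaction II has the more negative ΔH; |ΔH_I − ΔH_II| = 110 kJ.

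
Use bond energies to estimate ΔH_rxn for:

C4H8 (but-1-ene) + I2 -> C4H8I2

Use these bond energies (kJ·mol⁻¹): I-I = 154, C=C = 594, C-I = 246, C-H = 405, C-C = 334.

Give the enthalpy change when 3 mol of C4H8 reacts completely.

Bonds broken (reactants):
  C-C: 2 × 334 = 668
  C-H: 8 × 405 = 3240
  C=C: 1 × 594 = 594
  I-I: 1 × 154 = 154
  Σ(broken) = 4656 kJ
Bonds formed (products):
  C-C: 3 × 334 = 1002
  C-H: 8 × 405 = 3240
  C-I: 2 × 246 = 492
  Σ(formed) = 4734 kJ
ΔH = Σ(broken) − Σ(formed) = 4656 − 4734 = −78 kJ
For 3× the reaction as written: 3 × (−78) = −234 kJ

ΔH = −234 kJ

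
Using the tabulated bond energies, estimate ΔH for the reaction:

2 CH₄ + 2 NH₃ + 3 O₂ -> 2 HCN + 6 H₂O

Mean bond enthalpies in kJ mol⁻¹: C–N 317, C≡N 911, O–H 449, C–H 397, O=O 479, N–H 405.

ΔH ≈ −961 kJ

Bonds broken (reactants):
  C–H: 8 × 397 = 3176
  N–H: 6 × 405 = 2430
  O=O: 3 × 479 = 1437
  Σ(broken) = 7043 kJ
Bonds formed (products):
  C≡N: 2 × 911 = 1822
  C–H: 2 × 397 = 794
  O–H: 12 × 449 = 5388
  Σ(formed) = 8004 kJ
ΔH = Σ(broken) − Σ(formed) = 7043 − 8004 = −961 kJ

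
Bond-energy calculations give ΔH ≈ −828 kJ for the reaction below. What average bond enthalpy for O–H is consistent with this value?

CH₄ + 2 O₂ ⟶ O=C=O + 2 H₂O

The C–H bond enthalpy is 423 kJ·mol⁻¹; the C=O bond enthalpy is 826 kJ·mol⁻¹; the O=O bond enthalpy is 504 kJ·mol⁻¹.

Let D be the O–H bond energy.
Σ(broken) = 4×423 + 2×504 = 2700
Σ(formed) = 2×826 + 4×D = 1652 + 4D
ΔH = Σ(broken) − Σ(formed) = (2700) − (1652 + 4D) = +1048 − 4D
Setting this equal to −828 kJ gives 4D = 1876, so D = 469 kJ/mol.

D(O–H) ≈ 469 kJ/mol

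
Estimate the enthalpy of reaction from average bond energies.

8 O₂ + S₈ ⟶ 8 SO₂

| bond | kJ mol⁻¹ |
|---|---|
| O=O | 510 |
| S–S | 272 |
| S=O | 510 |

ΔH ≈ −1904 kJ

Bonds broken (reactants):
  O=O: 8 × 510 = 4080
  S–S: 8 × 272 = 2176
  Σ(broken) = 6256 kJ
Bonds formed (products):
  S=O: 16 × 510 = 8160
  Σ(formed) = 8160 kJ
ΔH = Σ(broken) − Σ(formed) = 6256 − 8160 = −1904 kJ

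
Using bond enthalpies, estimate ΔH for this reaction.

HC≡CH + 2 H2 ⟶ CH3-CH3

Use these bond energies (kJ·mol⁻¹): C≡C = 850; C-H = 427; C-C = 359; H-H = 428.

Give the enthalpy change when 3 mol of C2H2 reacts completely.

Bonds broken (reactants):
  C≡C: 1 × 850 = 850
  C-H: 2 × 427 = 854
  H-H: 2 × 428 = 856
  Σ(broken) = 2560 kJ
Bonds formed (products):
  C-C: 1 × 359 = 359
  C-H: 6 × 427 = 2562
  Σ(formed) = 2921 kJ
ΔH = Σ(broken) − Σ(formed) = 2560 − 2921 = −361 kJ
For 3× the reaction as written: 3 × (−361) = −1083 kJ

ΔH = −1083 kJ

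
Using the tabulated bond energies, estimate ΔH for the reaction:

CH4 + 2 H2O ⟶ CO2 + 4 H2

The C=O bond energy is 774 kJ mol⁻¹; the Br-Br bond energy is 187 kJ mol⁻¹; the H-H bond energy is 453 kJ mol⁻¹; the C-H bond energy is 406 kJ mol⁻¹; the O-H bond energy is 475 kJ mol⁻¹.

Bonds broken (reactants):
  C-H: 4 × 406 = 1624
  O-H: 4 × 475 = 1900
  Σ(broken) = 3524 kJ
Bonds formed (products):
  C=O: 2 × 774 = 1548
  H-H: 4 × 453 = 1812
  Σ(formed) = 3360 kJ
ΔH = Σ(broken) − Σ(formed) = 3524 − 3360 = +164 kJ

ΔH ≈ +164 kJ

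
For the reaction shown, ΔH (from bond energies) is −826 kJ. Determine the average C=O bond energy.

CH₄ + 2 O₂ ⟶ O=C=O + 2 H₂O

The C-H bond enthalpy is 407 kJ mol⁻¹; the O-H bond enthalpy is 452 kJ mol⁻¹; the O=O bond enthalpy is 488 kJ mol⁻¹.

D(C=O) ≈ 811 kJ/mol

Let D be the C=O bond energy.
Σ(broken) = 4×407 + 2×488 = 2604
Σ(formed) = 2×D + 4×452 = 1808 + 2D
ΔH = Σ(broken) − Σ(formed) = (2604) − (1808 + 2D) = +796 − 2D
Setting this equal to −826 kJ gives 2D = 1622, so D = 811 kJ/mol.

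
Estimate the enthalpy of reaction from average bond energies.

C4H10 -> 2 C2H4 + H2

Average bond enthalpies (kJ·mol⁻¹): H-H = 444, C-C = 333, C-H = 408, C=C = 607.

Bonds broken (reactants):
  C-C: 3 × 333 = 999
  C-H: 10 × 408 = 4080
  Σ(broken) = 5079 kJ
Bonds formed (products):
  C-H: 8 × 408 = 3264
  C=C: 2 × 607 = 1214
  H-H: 1 × 444 = 444
  Σ(formed) = 4922 kJ
ΔH = Σ(broken) − Σ(formed) = 5079 − 4922 = +157 kJ

ΔH ≈ +157 kJ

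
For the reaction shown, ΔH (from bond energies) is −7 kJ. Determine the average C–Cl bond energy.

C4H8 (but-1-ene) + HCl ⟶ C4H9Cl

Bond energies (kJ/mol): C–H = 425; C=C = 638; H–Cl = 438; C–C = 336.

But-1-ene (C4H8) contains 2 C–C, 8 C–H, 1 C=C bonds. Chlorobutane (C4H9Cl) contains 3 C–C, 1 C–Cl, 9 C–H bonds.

Let D be the C–Cl bond energy.
Σ(broken) = 2×336 + 8×425 + 1×638 + 1×438 = 5148
Σ(formed) = 3×336 + 1×D + 9×425 = 4833 + D
ΔH = Σ(broken) − Σ(formed) = (5148) − (4833 + D) = +315 − D
Setting this equal to −7 kJ gives D = 322 kJ/mol.

D(C–Cl) ≈ 322 kJ/mol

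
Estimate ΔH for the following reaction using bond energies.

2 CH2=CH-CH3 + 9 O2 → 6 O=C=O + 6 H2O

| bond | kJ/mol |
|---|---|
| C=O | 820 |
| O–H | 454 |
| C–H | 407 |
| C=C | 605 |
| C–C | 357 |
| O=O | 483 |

ΔH ≈ −4133 kJ

Bonds broken (reactants):
  C–C: 2 × 357 = 714
  C–H: 12 × 407 = 4884
  C=C: 2 × 605 = 1210
  O=O: 9 × 483 = 4347
  Σ(broken) = 11155 kJ
Bonds formed (products):
  C=O: 12 × 820 = 9840
  O–H: 12 × 454 = 5448
  Σ(formed) = 15288 kJ
ΔH = Σ(broken) − Σ(formed) = 11155 − 15288 = −4133 kJ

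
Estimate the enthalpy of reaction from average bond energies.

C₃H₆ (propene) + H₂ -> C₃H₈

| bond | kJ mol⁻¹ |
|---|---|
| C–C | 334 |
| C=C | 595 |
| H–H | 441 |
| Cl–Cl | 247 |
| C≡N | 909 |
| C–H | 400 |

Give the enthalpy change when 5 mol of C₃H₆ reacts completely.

Bonds broken (reactants):
  C–C: 1 × 334 = 334
  C–H: 6 × 400 = 2400
  C=C: 1 × 595 = 595
  H–H: 1 × 441 = 441
  Σ(broken) = 3770 kJ
Bonds formed (products):
  C–C: 2 × 334 = 668
  C–H: 8 × 400 = 3200
  Σ(formed) = 3868 kJ
ΔH = Σ(broken) − Σ(formed) = 3770 − 3868 = −98 kJ
For 5× the reaction as written: 5 × (−98) = −490 kJ

ΔH = −490 kJ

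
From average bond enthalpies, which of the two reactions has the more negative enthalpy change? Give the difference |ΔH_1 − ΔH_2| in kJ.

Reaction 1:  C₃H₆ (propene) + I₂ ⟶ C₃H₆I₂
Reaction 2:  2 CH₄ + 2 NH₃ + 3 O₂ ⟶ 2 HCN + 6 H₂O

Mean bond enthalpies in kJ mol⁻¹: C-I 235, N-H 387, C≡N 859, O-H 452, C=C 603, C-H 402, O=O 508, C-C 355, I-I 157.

Reaction 2, by 819 kJ

Reaction 1:
  Bonds broken (reactants):
    C-C: 1 × 355 = 355
    C-H: 6 × 402 = 2412
    C=C: 1 × 603 = 603
    I-I: 1 × 157 = 157
    Σ(broken) = 3527 kJ
  Bonds formed (products):
    C-C: 2 × 355 = 710
    C-H: 6 × 402 = 2412
    C-I: 2 × 235 = 470
    Σ(formed) = 3592 kJ
  ΔH_1 = 3527 − 3592 = −65 kJ
Reaction 2:
  Bonds broken (reactants):
    C-H: 8 × 402 = 3216
    N-H: 6 × 387 = 2322
    O=O: 3 × 508 = 1524
    Σ(broken) = 7062 kJ
  Bonds formed (products):
    C≡N: 2 × 859 = 1718
    C-H: 2 × 402 = 804
    O-H: 12 × 452 = 5424
    Σ(formed) = 7946 kJ
  ΔH_2 = 7062 − 7946 = −884 kJ
ΔH_1 − ΔH_2 = +819 kJ, so reaction 2 has the more negative ΔH; |ΔH_1 − ΔH_2| = 819 kJ.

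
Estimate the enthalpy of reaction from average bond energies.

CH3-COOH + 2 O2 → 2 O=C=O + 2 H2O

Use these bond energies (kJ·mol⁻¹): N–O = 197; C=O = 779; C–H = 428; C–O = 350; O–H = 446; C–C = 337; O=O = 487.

ΔH ≈ −730 kJ

Bonds broken (reactants):
  C–C: 1 × 337 = 337
  C–H: 3 × 428 = 1284
  C–O: 1 × 350 = 350
  C=O: 1 × 779 = 779
  O–H: 1 × 446 = 446
  O=O: 2 × 487 = 974
  Σ(broken) = 4170 kJ
Bonds formed (products):
  C=O: 4 × 779 = 3116
  O–H: 4 × 446 = 1784
  Σ(formed) = 4900 kJ
ΔH = Σ(broken) − Σ(formed) = 4170 − 4900 = −730 kJ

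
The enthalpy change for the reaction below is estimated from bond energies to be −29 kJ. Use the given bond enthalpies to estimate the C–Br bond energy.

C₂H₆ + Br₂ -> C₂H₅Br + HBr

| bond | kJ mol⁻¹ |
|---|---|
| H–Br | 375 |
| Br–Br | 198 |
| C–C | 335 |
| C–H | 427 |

D(C–Br) ≈ 279 kJ/mol

Let D be the C–Br bond energy.
Σ(broken) = 1×198 + 1×335 + 6×427 = 3095
Σ(formed) = 1×D + 1×335 + 5×427 + 1×375 = 2845 + D
ΔH = Σ(broken) − Σ(formed) = (3095) − (2845 + D) = +250 − D
Setting this equal to −29 kJ gives D = 279 kJ/mol.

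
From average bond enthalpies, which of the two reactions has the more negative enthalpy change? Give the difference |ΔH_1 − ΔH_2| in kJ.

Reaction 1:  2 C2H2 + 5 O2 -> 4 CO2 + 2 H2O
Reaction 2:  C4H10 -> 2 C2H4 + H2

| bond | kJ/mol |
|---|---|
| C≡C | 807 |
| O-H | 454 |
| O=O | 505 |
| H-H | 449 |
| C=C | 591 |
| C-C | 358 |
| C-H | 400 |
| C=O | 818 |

Reaction 1, by 2864 kJ

Reaction 1:
  Bonds broken (reactants):
    C≡C: 2 × 807 = 1614
    C-H: 4 × 400 = 1600
    O=O: 5 × 505 = 2525
    Σ(broken) = 5739 kJ
  Bonds formed (products):
    C=O: 8 × 818 = 6544
    O-H: 4 × 454 = 1816
    Σ(formed) = 8360 kJ
  ΔH_1 = 5739 − 8360 = −2621 kJ
Reaction 2:
  Bonds broken (reactants):
    C-C: 3 × 358 = 1074
    C-H: 10 × 400 = 4000
    Σ(broken) = 5074 kJ
  Bonds formed (products):
    C-H: 8 × 400 = 3200
    C=C: 2 × 591 = 1182
    H-H: 1 × 449 = 449
    Σ(formed) = 4831 kJ
  ΔH_2 = 5074 − 4831 = +243 kJ
ΔH_1 − ΔH_2 = −2864 kJ, so reaction 1 has the more negative ΔH; |ΔH_1 − ΔH_2| = 2864 kJ.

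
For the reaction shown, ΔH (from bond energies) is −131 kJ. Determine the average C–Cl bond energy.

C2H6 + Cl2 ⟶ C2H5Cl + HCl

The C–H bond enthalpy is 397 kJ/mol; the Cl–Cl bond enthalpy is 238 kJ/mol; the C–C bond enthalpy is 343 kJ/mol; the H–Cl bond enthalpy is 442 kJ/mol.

D(C–Cl) ≈ 324 kJ/mol

Let D be the C–Cl bond energy.
Σ(broken) = 1×343 + 6×397 + 1×238 = 2963
Σ(formed) = 1×343 + 1×D + 5×397 + 1×442 = 2770 + D
ΔH = Σ(broken) − Σ(formed) = (2963) − (2770 + D) = +193 − D
Setting this equal to −131 kJ gives D = 324 kJ/mol.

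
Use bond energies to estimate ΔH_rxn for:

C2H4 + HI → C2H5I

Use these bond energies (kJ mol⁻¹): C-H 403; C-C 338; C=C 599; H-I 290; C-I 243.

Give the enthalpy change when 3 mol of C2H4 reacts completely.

Bonds broken (reactants):
  C-H: 4 × 403 = 1612
  C=C: 1 × 599 = 599
  H-I: 1 × 290 = 290
  Σ(broken) = 2501 kJ
Bonds formed (products):
  C-C: 1 × 338 = 338
  C-H: 5 × 403 = 2015
  C-I: 1 × 243 = 243
  Σ(formed) = 2596 kJ
ΔH = Σ(broken) − Σ(formed) = 2501 − 2596 = −95 kJ
For 3× the reaction as written: 3 × (−95) = −285 kJ

ΔH = −285 kJ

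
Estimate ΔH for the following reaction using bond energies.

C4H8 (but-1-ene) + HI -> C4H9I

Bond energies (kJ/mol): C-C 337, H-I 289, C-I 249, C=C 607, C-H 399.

Bonds broken (reactants):
  C-C: 2 × 337 = 674
  C-H: 8 × 399 = 3192
  C=C: 1 × 607 = 607
  H-I: 1 × 289 = 289
  Σ(broken) = 4762 kJ
Bonds formed (products):
  C-C: 3 × 337 = 1011
  C-H: 9 × 399 = 3591
  C-I: 1 × 249 = 249
  Σ(formed) = 4851 kJ
ΔH = Σ(broken) − Σ(formed) = 4762 − 4851 = −89 kJ

ΔH ≈ −89 kJ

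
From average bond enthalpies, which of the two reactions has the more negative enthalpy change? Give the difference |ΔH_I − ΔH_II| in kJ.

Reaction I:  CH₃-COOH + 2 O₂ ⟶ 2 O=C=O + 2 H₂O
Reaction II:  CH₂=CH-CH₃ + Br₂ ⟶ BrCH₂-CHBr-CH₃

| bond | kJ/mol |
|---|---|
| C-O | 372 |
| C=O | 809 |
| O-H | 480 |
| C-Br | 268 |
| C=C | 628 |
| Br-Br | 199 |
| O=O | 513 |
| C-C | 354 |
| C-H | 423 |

Reaction I, by 783 kJ

Reaction I:
  Bonds broken (reactants):
    C-C: 1 × 354 = 354
    C-H: 3 × 423 = 1269
    C-O: 1 × 372 = 372
    C=O: 1 × 809 = 809
    O-H: 1 × 480 = 480
    O=O: 2 × 513 = 1026
    Σ(broken) = 4310 kJ
  Bonds formed (products):
    C=O: 4 × 809 = 3236
    O-H: 4 × 480 = 1920
    Σ(formed) = 5156 kJ
  ΔH_I = 4310 − 5156 = −846 kJ
Reaction II:
  Bonds broken (reactants):
    Br-Br: 1 × 199 = 199
    C-C: 1 × 354 = 354
    C-H: 6 × 423 = 2538
    C=C: 1 × 628 = 628
    Σ(broken) = 3719 kJ
  Bonds formed (products):
    C-Br: 2 × 268 = 536
    C-C: 2 × 354 = 708
    C-H: 6 × 423 = 2538
    Σ(formed) = 3782 kJ
  ΔH_II = 3719 − 3782 = −63 kJ
ΔH_I − ΔH_II = −783 kJ, so reaction I has the more negative ΔH; |ΔH_I − ΔH_II| = 783 kJ.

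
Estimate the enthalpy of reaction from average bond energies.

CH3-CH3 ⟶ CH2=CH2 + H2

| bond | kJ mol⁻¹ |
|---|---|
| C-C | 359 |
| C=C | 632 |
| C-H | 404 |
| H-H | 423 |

ΔH ≈ +112 kJ

Bonds broken (reactants):
  C-C: 1 × 359 = 359
  C-H: 6 × 404 = 2424
  Σ(broken) = 2783 kJ
Bonds formed (products):
  C-H: 4 × 404 = 1616
  C=C: 1 × 632 = 632
  H-H: 1 × 423 = 423
  Σ(formed) = 2671 kJ
ΔH = Σ(broken) − Σ(formed) = 2783 − 2671 = +112 kJ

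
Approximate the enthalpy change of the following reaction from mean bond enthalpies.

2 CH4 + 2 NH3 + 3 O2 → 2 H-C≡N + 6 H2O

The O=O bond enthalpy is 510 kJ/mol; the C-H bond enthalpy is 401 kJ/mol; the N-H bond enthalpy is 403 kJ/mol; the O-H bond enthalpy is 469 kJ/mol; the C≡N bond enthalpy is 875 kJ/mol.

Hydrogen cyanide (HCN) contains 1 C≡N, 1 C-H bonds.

ΔH ≈ −1024 kJ

Bonds broken (reactants):
  C-H: 8 × 401 = 3208
  N-H: 6 × 403 = 2418
  O=O: 3 × 510 = 1530
  Σ(broken) = 7156 kJ
Bonds formed (products):
  C≡N: 2 × 875 = 1750
  C-H: 2 × 401 = 802
  O-H: 12 × 469 = 5628
  Σ(formed) = 8180 kJ
ΔH = Σ(broken) − Σ(formed) = 7156 − 8180 = −1024 kJ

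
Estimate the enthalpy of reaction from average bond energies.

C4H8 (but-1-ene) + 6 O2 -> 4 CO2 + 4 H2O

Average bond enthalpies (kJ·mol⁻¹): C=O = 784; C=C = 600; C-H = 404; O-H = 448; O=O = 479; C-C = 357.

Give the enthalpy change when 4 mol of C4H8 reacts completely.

ΔH = −9744 kJ

Bonds broken (reactants):
  C-C: 2 × 357 = 714
  C-H: 8 × 404 = 3232
  C=C: 1 × 600 = 600
  O=O: 6 × 479 = 2874
  Σ(broken) = 7420 kJ
Bonds formed (products):
  C=O: 8 × 784 = 6272
  O-H: 8 × 448 = 3584
  Σ(formed) = 9856 kJ
ΔH = Σ(broken) − Σ(formed) = 7420 − 9856 = −2436 kJ
For 4× the reaction as written: 4 × (−2436) = −9744 kJ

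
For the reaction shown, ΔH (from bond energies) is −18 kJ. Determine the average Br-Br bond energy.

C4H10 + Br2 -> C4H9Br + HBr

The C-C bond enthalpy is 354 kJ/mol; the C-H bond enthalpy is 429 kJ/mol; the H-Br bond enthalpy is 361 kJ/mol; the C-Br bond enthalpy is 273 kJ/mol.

Let D be the Br-Br bond energy.
Σ(broken) = 1×D + 3×354 + 10×429 = 5352 + D
Σ(formed) = 1×273 + 3×354 + 9×429 + 1×361 = 5557
ΔH = Σ(broken) − Σ(formed) = (5352 + D) − (5557) = −205 + D
Setting this equal to −18 kJ gives D = 187 kJ/mol.

D(Br-Br) ≈ 187 kJ/mol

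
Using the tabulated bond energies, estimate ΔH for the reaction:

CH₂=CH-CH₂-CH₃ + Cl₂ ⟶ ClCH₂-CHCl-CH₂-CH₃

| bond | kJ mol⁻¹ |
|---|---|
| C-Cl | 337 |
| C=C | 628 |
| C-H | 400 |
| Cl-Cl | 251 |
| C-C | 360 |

Bonds broken (reactants):
  C-C: 2 × 360 = 720
  C-H: 8 × 400 = 3200
  C=C: 1 × 628 = 628
  Cl-Cl: 1 × 251 = 251
  Σ(broken) = 4799 kJ
Bonds formed (products):
  C-C: 3 × 360 = 1080
  C-Cl: 2 × 337 = 674
  C-H: 8 × 400 = 3200
  Σ(formed) = 4954 kJ
ΔH = Σ(broken) − Σ(formed) = 4799 − 4954 = −155 kJ

ΔH ≈ −155 kJ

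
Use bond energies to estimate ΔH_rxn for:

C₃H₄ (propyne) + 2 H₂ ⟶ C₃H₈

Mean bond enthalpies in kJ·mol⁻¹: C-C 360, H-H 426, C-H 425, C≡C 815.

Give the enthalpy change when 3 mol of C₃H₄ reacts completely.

Bonds broken (reactants):
  C≡C: 1 × 815 = 815
  C-C: 1 × 360 = 360
  C-H: 4 × 425 = 1700
  H-H: 2 × 426 = 852
  Σ(broken) = 3727 kJ
Bonds formed (products):
  C-C: 2 × 360 = 720
  C-H: 8 × 425 = 3400
  Σ(formed) = 4120 kJ
ΔH = Σ(broken) − Σ(formed) = 3727 − 4120 = −393 kJ
For 3× the reaction as written: 3 × (−393) = −1179 kJ

ΔH = −1179 kJ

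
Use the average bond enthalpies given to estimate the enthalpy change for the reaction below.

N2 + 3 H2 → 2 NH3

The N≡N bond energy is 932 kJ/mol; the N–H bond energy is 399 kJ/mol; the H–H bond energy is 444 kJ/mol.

ΔH ≈ −130 kJ

Bonds broken (reactants):
  H–H: 3 × 444 = 1332
  N≡N: 1 × 932 = 932
  Σ(broken) = 2264 kJ
Bonds formed (products):
  N–H: 6 × 399 = 2394
  Σ(formed) = 2394 kJ
ΔH = Σ(broken) − Σ(formed) = 2264 − 2394 = −130 kJ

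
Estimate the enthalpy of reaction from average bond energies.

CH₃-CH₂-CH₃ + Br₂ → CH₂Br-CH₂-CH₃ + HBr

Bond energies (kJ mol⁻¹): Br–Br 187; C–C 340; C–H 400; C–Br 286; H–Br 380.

ΔH ≈ −79 kJ

Bonds broken (reactants):
  Br–Br: 1 × 187 = 187
  C–C: 2 × 340 = 680
  C–H: 8 × 400 = 3200
  Σ(broken) = 4067 kJ
Bonds formed (products):
  C–Br: 1 × 286 = 286
  C–C: 2 × 340 = 680
  C–H: 7 × 400 = 2800
  H–Br: 1 × 380 = 380
  Σ(formed) = 4146 kJ
ΔH = Σ(broken) − Σ(formed) = 4067 − 4146 = −79 kJ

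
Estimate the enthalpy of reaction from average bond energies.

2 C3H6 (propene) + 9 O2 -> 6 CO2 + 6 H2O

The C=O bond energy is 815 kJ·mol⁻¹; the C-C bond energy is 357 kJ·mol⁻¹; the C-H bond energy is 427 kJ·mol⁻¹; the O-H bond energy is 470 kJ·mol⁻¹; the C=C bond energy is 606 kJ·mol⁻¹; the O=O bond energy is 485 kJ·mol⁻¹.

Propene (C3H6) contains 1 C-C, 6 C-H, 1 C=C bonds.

ΔH ≈ −4005 kJ

Bonds broken (reactants):
  C-C: 2 × 357 = 714
  C-H: 12 × 427 = 5124
  C=C: 2 × 606 = 1212
  O=O: 9 × 485 = 4365
  Σ(broken) = 11415 kJ
Bonds formed (products):
  C=O: 12 × 815 = 9780
  O-H: 12 × 470 = 5640
  Σ(formed) = 15420 kJ
ΔH = Σ(broken) − Σ(formed) = 11415 − 15420 = −4005 kJ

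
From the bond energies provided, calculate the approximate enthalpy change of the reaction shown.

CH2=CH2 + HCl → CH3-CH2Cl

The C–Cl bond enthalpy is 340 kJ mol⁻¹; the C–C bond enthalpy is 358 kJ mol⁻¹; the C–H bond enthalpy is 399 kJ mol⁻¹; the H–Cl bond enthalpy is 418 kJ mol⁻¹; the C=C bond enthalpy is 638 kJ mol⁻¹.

Bonds broken (reactants):
  C–H: 4 × 399 = 1596
  C=C: 1 × 638 = 638
  H–Cl: 1 × 418 = 418
  Σ(broken) = 2652 kJ
Bonds formed (products):
  C–C: 1 × 358 = 358
  C–Cl: 1 × 340 = 340
  C–H: 5 × 399 = 1995
  Σ(formed) = 2693 kJ
ΔH = Σ(broken) − Σ(formed) = 2652 − 2693 = −41 kJ

ΔH ≈ −41 kJ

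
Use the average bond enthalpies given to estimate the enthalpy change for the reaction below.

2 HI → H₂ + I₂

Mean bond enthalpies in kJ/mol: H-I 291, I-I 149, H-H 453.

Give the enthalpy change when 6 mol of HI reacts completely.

ΔH = −60 kJ

Bonds broken (reactants):
  H-I: 2 × 291 = 582
  Σ(broken) = 582 kJ
Bonds formed (products):
  H-H: 1 × 453 = 453
  I-I: 1 × 149 = 149
  Σ(formed) = 602 kJ
ΔH = Σ(broken) − Σ(formed) = 582 − 602 = −20 kJ
For 3× the reaction as written: 3 × (−20) = −60 kJ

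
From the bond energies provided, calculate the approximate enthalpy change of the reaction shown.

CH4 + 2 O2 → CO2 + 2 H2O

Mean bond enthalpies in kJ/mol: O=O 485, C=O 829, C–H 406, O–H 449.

Bonds broken (reactants):
  C–H: 4 × 406 = 1624
  O=O: 2 × 485 = 970
  Σ(broken) = 2594 kJ
Bonds formed (products):
  C=O: 2 × 829 = 1658
  O–H: 4 × 449 = 1796
  Σ(formed) = 3454 kJ
ΔH = Σ(broken) − Σ(formed) = 2594 − 3454 = −860 kJ

ΔH ≈ −860 kJ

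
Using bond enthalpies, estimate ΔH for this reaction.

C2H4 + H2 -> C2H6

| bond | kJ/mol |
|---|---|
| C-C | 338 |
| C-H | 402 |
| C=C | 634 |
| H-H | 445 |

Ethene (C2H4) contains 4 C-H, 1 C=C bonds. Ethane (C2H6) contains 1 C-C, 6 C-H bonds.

ΔH ≈ −63 kJ

Bonds broken (reactants):
  C-H: 4 × 402 = 1608
  C=C: 1 × 634 = 634
  H-H: 1 × 445 = 445
  Σ(broken) = 2687 kJ
Bonds formed (products):
  C-C: 1 × 338 = 338
  C-H: 6 × 402 = 2412
  Σ(formed) = 2750 kJ
ΔH = Σ(broken) − Σ(formed) = 2687 − 2750 = −63 kJ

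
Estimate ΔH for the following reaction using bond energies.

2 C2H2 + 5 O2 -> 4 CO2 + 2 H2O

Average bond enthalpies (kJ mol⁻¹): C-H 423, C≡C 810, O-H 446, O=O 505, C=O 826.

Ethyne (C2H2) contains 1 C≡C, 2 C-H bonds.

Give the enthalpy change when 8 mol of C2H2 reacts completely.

ΔH = −10220 kJ

Bonds broken (reactants):
  C≡C: 2 × 810 = 1620
  C-H: 4 × 423 = 1692
  O=O: 5 × 505 = 2525
  Σ(broken) = 5837 kJ
Bonds formed (products):
  C=O: 8 × 826 = 6608
  O-H: 4 × 446 = 1784
  Σ(formed) = 8392 kJ
ΔH = Σ(broken) − Σ(formed) = 5837 − 8392 = −2555 kJ
For 4× the reaction as written: 4 × (−2555) = −10220 kJ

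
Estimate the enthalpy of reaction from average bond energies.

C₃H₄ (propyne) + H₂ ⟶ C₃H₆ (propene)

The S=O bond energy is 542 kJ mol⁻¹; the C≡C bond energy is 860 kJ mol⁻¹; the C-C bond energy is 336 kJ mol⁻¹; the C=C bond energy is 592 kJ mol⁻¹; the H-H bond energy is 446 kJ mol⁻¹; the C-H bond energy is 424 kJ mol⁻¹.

Bonds broken (reactants):
  C≡C: 1 × 860 = 860
  C-C: 1 × 336 = 336
  C-H: 4 × 424 = 1696
  H-H: 1 × 446 = 446
  Σ(broken) = 3338 kJ
Bonds formed (products):
  C-C: 1 × 336 = 336
  C-H: 6 × 424 = 2544
  C=C: 1 × 592 = 592
  Σ(formed) = 3472 kJ
ΔH = Σ(broken) − Σ(formed) = 3338 − 3472 = −134 kJ

ΔH ≈ −134 kJ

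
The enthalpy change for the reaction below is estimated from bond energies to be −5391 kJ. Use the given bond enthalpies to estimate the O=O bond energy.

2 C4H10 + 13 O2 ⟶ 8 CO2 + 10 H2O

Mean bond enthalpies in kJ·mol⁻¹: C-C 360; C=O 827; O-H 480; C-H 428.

D(O=O) ≈ 517 kJ/mol

Let D be the O=O bond energy.
Σ(broken) = 6×360 + 20×428 + 13×D = 10720 + 13D
Σ(formed) = 16×827 + 20×480 = 22832
ΔH = Σ(broken) − Σ(formed) = (10720 + 13D) − (22832) = −12112 + 13D
Setting this equal to −5391 kJ gives 13D = 6721, so D = 517 kJ/mol.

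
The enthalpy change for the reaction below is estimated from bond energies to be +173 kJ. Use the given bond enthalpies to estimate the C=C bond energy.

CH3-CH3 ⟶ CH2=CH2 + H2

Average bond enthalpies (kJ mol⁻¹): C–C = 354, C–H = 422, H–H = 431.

Let D be the C=C bond energy.
Σ(broken) = 1×354 + 6×422 = 2886
Σ(formed) = 4×422 + 1×D + 1×431 = 2119 + D
ΔH = Σ(broken) − Σ(formed) = (2886) − (2119 + D) = +767 − D
Setting this equal to +173 kJ gives D = 594 kJ/mol.

D(C=C) ≈ 594 kJ/mol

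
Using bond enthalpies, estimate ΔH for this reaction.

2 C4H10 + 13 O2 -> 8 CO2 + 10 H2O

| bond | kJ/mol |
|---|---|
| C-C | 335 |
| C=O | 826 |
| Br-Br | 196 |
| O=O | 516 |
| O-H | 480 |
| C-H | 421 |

ΔH ≈ −5678 kJ

Bonds broken (reactants):
  C-C: 6 × 335 = 2010
  C-H: 20 × 421 = 8420
  O=O: 13 × 516 = 6708
  Σ(broken) = 17138 kJ
Bonds formed (products):
  C=O: 16 × 826 = 13216
  O-H: 20 × 480 = 9600
  Σ(formed) = 22816 kJ
ΔH = Σ(broken) − Σ(formed) = 17138 − 22816 = −5678 kJ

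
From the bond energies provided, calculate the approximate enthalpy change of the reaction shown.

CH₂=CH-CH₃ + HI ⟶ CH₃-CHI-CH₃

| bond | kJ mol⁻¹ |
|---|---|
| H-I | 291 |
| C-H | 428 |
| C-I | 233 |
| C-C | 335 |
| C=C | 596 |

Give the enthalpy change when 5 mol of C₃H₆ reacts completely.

ΔH = −545 kJ

Bonds broken (reactants):
  C-C: 1 × 335 = 335
  C-H: 6 × 428 = 2568
  C=C: 1 × 596 = 596
  H-I: 1 × 291 = 291
  Σ(broken) = 3790 kJ
Bonds formed (products):
  C-C: 2 × 335 = 670
  C-H: 7 × 428 = 2996
  C-I: 1 × 233 = 233
  Σ(formed) = 3899 kJ
ΔH = Σ(broken) − Σ(formed) = 3790 − 3899 = −109 kJ
For 5× the reaction as written: 5 × (−109) = −545 kJ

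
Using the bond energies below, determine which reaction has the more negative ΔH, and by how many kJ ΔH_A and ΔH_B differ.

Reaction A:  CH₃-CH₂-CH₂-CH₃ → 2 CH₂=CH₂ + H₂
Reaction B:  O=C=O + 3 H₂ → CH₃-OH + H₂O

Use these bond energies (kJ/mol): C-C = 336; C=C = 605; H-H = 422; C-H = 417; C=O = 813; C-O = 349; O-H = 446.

Reaction B, by 256 kJ

Reaction A:
  Bonds broken (reactants):
    C-C: 3 × 336 = 1008
    C-H: 10 × 417 = 4170
    Σ(broken) = 5178 kJ
  Bonds formed (products):
    C-H: 8 × 417 = 3336
    C=C: 2 × 605 = 1210
    H-H: 1 × 422 = 422
    Σ(formed) = 4968 kJ
  ΔH_A = 5178 − 4968 = +210 kJ
Reaction B:
  Bonds broken (reactants):
    C=O: 2 × 813 = 1626
    H-H: 3 × 422 = 1266
    Σ(broken) = 2892 kJ
  Bonds formed (products):
    C-H: 3 × 417 = 1251
    C-O: 1 × 349 = 349
    O-H: 3 × 446 = 1338
    Σ(formed) = 2938 kJ
  ΔH_B = 2892 − 2938 = −46 kJ
ΔH_A − ΔH_B = +256 kJ, so reaction B has the more negative ΔH; |ΔH_A − ΔH_B| = 256 kJ.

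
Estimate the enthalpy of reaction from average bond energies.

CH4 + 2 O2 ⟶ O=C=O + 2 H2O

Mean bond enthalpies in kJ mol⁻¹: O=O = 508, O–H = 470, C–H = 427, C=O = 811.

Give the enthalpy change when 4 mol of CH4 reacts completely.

Bonds broken (reactants):
  C–H: 4 × 427 = 1708
  O=O: 2 × 508 = 1016
  Σ(broken) = 2724 kJ
Bonds formed (products):
  C=O: 2 × 811 = 1622
  O–H: 4 × 470 = 1880
  Σ(formed) = 3502 kJ
ΔH = Σ(broken) − Σ(formed) = 2724 − 3502 = −778 kJ
For 4× the reaction as written: 4 × (−778) = −3112 kJ

ΔH = −3112 kJ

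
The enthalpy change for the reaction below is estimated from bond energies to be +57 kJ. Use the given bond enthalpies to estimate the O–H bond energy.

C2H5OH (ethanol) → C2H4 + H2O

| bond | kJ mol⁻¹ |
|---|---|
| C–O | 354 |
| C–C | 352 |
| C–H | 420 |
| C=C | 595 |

D(O–H) ≈ 474 kJ/mol

Let D be the O–H bond energy.
Σ(broken) = 1×352 + 5×420 + 1×354 + 1×D = 2806 + D
Σ(formed) = 4×420 + 1×595 + 2×D = 2275 + 2D
ΔH = Σ(broken) − Σ(formed) = (2806 + D) − (2275 + 2D) = +531 − D
Setting this equal to +57 kJ gives D = 474 kJ/mol.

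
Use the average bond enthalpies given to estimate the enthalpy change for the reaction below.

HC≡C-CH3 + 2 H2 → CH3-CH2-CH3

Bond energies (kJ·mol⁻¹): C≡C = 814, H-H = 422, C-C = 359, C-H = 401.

ΔH ≈ −305 kJ

Bonds broken (reactants):
  C≡C: 1 × 814 = 814
  C-C: 1 × 359 = 359
  C-H: 4 × 401 = 1604
  H-H: 2 × 422 = 844
  Σ(broken) = 3621 kJ
Bonds formed (products):
  C-C: 2 × 359 = 718
  C-H: 8 × 401 = 3208
  Σ(formed) = 3926 kJ
ΔH = Σ(broken) − Σ(formed) = 3621 − 3926 = −305 kJ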